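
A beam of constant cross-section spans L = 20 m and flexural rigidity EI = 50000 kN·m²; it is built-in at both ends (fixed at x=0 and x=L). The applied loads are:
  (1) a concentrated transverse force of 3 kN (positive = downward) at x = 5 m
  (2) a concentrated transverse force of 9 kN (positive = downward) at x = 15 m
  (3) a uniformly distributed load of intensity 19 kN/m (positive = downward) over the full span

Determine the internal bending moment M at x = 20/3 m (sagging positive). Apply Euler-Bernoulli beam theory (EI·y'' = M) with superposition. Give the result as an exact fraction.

M(20/3) = 15515/72 kN·m

Load 1 — point force P=3 kN at a=5 m (b=L-a=15):
  M_1 = Pa²(a+3b)(L-x)/L³ - Pa²b/L²  [x>a] = 3·5²·(5+3·15)·(20-(20/3))/20³ - 3·5²·15/20² = 55/16 kN·m
Load 2 — point force P=9 kN at a=15 m (b=L-a=5):
  M_2 = Pb²(3a+b)x/L³ - Pab²/L²  [x≤a] = 9·5²·(3·15+5)·(20/3)/20³ - 9·15·5²/20² = 15/16 kN·m
Load 3 — uniform load w=19 kN/m over full span:
  M_3 = wLx/2 - wL²/12 - wx²/2 = 19·20·(20/3)/2 - 19·20²/12 - 19·(20/3)²/2 = 1900/9 kN·m
Superposition: M = Σ M_i = 15515/72 kN·m ≈ 215.486111 kN·m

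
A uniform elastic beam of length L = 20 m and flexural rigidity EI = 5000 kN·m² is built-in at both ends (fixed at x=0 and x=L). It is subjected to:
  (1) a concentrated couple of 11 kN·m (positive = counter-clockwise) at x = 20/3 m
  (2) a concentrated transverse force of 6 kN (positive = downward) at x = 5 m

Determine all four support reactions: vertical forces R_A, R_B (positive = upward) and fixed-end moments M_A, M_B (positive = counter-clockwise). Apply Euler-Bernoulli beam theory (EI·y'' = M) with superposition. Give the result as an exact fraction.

R_A = 1391/240 kN, M_A = 135/8 kN·m, R_B = 49/240 kN, M_B = -47/24 kN·m

Load 1 — applied couple M₀=11 kN·m at a=20/3 m (b=L-a=40/3):
  R_A = 6M₀ab/L³ = 6·11·(20/3)·(40/3)/20³ = 11/15 kN
  M_A = M₀b(2a-b)/L² = 11·(40/3)·(2·(20/3)-(40/3))/20² = 0 kN·m
  R_B = -6M₀ab/L³ = -6·11·(20/3)·(40/3)/20³ = -11/15 kN
  M_B = M₀a(2b-a)/L² = 11·(20/3)·(2·(40/3)-(20/3))/20² = 11/3 kN·m
Load 2 — point force P=6 kN at a=5 m (b=L-a=15):
  R_A = Pb²(3a+b)/L³ = 6·15²·(3·5+15)/20³ = 81/16 kN
  M_A = Pab²/L² = 6·5·15²/20² = 135/8 kN·m
  R_B = Pa²(a+3b)/L³ = 6·5²·(5+3·15)/20³ = 15/16 kN
  M_B = -Pa²b/L² = -6·5²·15/20² = -45/8 kN·m
Superposition: R_A = 1391/240 kN, M_A = 135/8 kN·m, R_B = 49/240 kN, M_B = -47/24 kN·m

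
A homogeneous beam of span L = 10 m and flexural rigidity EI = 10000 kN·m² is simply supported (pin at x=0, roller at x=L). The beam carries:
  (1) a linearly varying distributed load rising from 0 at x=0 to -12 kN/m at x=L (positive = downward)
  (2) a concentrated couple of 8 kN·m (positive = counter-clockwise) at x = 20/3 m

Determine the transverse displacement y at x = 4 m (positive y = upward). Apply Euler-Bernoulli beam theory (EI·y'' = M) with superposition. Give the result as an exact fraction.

y(4) = 9889/140625 m

Load 1 — triangular load w₀=-12 kN/m (0→w₀ over full span):
  y_1 = -w₀x(7L⁴-10L²x²+3x⁴)/(360LEI) = -(-12)·4·(7·10⁴-10·10²·4²+3·4⁴)/(360·10·10000) = 1141/15625 m
Load 2 — applied couple M₀=8 kN·m at a=20/3 m (b=L-a=10/3):
  y_2 = (M₀x³/(6L)+C₁x)/EI  [x≤a] with C₁=M₀(3b²-L²)/(6L)=-80/9 = (8·4³/(6·10)+(-80/9)·4)/10000 = -76/28125 m
Superposition: y = Σ y_i = 9889/140625 m ≈ 0.070322 m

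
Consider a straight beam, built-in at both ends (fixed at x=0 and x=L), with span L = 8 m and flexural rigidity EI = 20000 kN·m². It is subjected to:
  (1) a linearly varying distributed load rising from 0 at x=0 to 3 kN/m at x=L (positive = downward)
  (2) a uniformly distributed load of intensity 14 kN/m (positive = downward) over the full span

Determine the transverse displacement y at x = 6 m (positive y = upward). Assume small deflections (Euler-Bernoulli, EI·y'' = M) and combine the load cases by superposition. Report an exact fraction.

Load 1 — triangular load w₀=3 kN/m (0→w₀ over full span):
  y_1 = -w₀x²(L-x)²(x+2L)/(120LEI) = -3·6²·(8-6)²·(6+2·8)/(120·8·20000) = -99/200000 m
Load 2 — uniform load w=14 kN/m over full span:
  y_2 = -wx²(L-x)²/(24EI) = -14·6²·(8-6)²/(24·20000) = -21/5000 m
Superposition: y = Σ y_i = -939/200000 m ≈ -0.004695 m

y(6) = -939/200000 m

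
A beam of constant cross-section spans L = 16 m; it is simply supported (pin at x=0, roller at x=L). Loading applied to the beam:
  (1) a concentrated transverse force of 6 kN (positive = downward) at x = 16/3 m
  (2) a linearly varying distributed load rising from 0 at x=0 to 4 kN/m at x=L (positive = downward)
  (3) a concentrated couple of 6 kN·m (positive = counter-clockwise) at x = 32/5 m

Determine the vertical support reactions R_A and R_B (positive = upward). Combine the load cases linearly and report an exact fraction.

R_A = 361/24 kN, R_B = 551/24 kN

Load 1 — point force P=6 kN at a=16/3 m (b=L-a=32/3):
  R_A = Pb/L = 6·(32/3)/16 = 4 kN
  R_B = Pa/L = 6·(16/3)/16 = 2 kN
Load 2 — triangular load w₀=4 kN/m (0→w₀ over full span):
  R_A = w₀L/6 = 4·16/6 = 32/3 kN
  R_B = w₀L/3 = 4·16/3 = 64/3 kN
Load 3 — applied couple M₀=6 kN·m at a=32/5 m (b=L-a=48/5):
  R_A = M₀/L = 6/16 = 3/8 kN
  R_B = -M₀/L = -6/16 = -3/8 kN
Superposition: R_A = 361/24 kN, R_B = 551/24 kN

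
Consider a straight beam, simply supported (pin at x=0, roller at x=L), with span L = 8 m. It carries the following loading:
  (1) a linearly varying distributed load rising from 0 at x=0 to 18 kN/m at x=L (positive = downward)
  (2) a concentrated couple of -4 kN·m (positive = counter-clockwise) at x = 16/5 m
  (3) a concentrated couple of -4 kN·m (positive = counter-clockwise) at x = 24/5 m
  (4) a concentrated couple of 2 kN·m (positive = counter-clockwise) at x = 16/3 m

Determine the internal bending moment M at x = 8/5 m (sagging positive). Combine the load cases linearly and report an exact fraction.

M(8/5) = 4458/125 kN·m

Load 1 — triangular load w₀=18 kN/m (0→w₀ over full span):
  M_1 = w₀Lx/6 - w₀x³/(6L) = 18·8·(8/5)/6 - 18·(8/5)³/(6·8) = 4608/125 kN·m
Load 2 — applied couple M₀=-4 kN·m at a=16/5 m (b=L-a=24/5):
  M_2 = M₀x/L  [x≤a] = (-4)·(8/5)/8 = -4/5 kN·m
Load 3 — applied couple M₀=-4 kN·m at a=24/5 m (b=L-a=16/5):
  M_3 = M₀x/L  [x≤a] = (-4)·(8/5)/8 = -4/5 kN·m
Load 4 — applied couple M₀=2 kN·m at a=16/3 m (b=L-a=8/3):
  M_4 = M₀x/L  [x≤a] = 2·(8/5)/8 = 2/5 kN·m
Superposition: M = Σ M_i = 4458/125 kN·m ≈ 35.664000 kN·m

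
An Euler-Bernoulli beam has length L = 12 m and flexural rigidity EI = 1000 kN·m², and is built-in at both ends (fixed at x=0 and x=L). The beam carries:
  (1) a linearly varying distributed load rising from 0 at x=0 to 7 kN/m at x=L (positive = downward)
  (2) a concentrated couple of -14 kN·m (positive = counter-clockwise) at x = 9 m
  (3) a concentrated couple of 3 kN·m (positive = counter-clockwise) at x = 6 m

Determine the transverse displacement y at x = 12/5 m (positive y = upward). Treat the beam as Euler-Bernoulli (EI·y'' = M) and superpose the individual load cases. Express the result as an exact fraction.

Load 1 — triangular load w₀=7 kN/m (0→w₀ over full span):
  y_1 = -w₀x²(L-x)²(x+2L)/(120LEI) = -7·(12/5)²·(12-(12/5))²·((12/5)+2·12)/(120·12·1000) = -133056/1953125 m
Load 2 — applied couple M₀=-14 kN·m at a=9 m (b=L-a=3):
  y_2 = (R_Ax³/6 - M_Ax²/2)/EI  [x≤a] with R_A=-21/16, M_A=-35/8 = ((-21/16)·(12/5)³/6 - (-35/8)·(12/5)²/2)/1000 = 1197/125000 m
Load 3 — applied couple M₀=3 kN·m at a=6 m (b=L-a=6):
  y_3 = (R_Ax³/6 - M_Ax²/2)/EI  [x≤a] with R_A=3/8, M_A=3/4 = ((3/8)·(12/5)³/6 - (3/4)·(12/5)²/2)/1000 = -81/62500 m
Superposition: y = Σ y_i = -935073/15625000 m ≈ -0.059845 m

y(12/5) = -935073/15625000 m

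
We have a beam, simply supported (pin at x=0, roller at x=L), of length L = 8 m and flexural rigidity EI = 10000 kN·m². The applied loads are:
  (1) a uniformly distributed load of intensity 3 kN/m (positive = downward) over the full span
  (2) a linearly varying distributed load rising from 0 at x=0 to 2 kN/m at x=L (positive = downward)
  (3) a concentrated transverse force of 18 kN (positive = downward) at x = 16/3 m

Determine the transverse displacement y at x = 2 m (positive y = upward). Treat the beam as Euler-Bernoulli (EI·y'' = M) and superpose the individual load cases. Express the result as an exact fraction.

y(2) = -461/18000 m

Load 1 — uniform load w=3 kN/m over full span:
  y_1 = -wx(L³-2Lx²+x³)/(24EI) = -3·2·(8³-2·8·2²+2³)/(24·10000) = -57/5000 m
Load 2 — triangular load w₀=2 kN/m (0→w₀ over full span):
  y_2 = -w₀x(7L⁴-10L²x²+3x⁴)/(360LEI) = -2·2·(7·8⁴-10·8²·2²+3·2⁴)/(360·8·10000) = -109/30000 m
Load 3 — point force P=18 kN at a=16/3 m (b=L-a=8/3):
  y_3 = -Pbx(L²-b²-x²)/(6LEI)  [x≤a] = -18·(8/3)·2·(8²-(8/3)²-2²)/(6·8·10000) = -119/11250 m
Superposition: y = Σ y_i = -461/18000 m ≈ -0.025611 m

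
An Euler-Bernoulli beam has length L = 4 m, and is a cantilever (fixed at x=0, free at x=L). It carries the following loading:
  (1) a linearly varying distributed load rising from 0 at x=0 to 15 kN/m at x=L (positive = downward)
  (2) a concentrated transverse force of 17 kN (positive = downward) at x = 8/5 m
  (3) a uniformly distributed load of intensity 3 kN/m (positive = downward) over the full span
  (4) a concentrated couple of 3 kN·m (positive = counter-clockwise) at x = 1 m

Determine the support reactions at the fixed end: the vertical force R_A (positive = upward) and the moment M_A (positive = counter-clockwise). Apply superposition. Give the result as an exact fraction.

R_A = 59 kN, M_A = 641/5 kN·m

Load 1 — triangular load w₀=15 kN/m (0→w₀ over full span):
  R_A = w₀L/2 = 15·4/2 = 30 kN
  M_A = w₀L²/3 = 15·4²/3 = 80 kN·m
Load 2 — point force P=17 kN at a=8/5 m (b=L-a=12/5):
  R_A = P = 17 kN
  M_A = Pa = 17·(8/5) = 136/5 kN·m
Load 3 — uniform load w=3 kN/m over full span:
  R_A = wL = 3·4 = 12 kN
  M_A = wL²/2 = 3·4²/2 = 24 kN·m
Load 4 — applied couple M₀=3 kN·m at a=1 m (b=L-a=3):
  R_A = 0 kN
  M_A = -M₀ = -3 kN·m
Superposition: R_A = 59 kN, M_A = 641/5 kN·m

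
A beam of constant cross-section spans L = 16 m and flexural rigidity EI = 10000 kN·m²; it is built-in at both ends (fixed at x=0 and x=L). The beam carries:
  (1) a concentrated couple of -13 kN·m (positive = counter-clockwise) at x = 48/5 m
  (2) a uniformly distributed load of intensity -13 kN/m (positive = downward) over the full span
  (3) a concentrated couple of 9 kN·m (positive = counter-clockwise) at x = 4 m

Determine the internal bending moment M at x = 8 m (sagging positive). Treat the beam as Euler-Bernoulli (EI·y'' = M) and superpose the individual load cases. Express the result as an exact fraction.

M(8) = -8767/60 kN·m

Load 1 — applied couple M₀=-13 kN·m at a=48/5 m (b=L-a=32/5):
  M_1 = R_Ax - M_A  [x≤a] with R_A=-117/100, M_A=-104/25 = (-117/100)·8 - (-104/25) = -26/5 kN·m
Load 2 — uniform load w=-13 kN/m over full span:
  M_2 = wLx/2 - wL²/12 - wx²/2 = (-13)·16·8/2 - (-13)·16²/12 - (-13)·8²/2 = -416/3 kN·m
Load 3 — applied couple M₀=9 kN·m at a=4 m (b=L-a=12):
  M_3 = R_Ax - M_A - M₀  [x>a] with R_A=81/128, M_A=-27/16 = (81/128)·8 - (-27/16) - 9 = -9/4 kN·m
Superposition: M = Σ M_i = -8767/60 kN·m ≈ -146.116667 kN·m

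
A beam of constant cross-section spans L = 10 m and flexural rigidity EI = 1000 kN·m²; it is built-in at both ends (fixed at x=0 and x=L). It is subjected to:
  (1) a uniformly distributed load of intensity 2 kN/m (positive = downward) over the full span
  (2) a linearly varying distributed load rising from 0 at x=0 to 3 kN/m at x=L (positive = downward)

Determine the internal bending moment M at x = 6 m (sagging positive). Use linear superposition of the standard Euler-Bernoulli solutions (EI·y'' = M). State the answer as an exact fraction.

M(6) = 203/15 kN·m

Load 1 — uniform load w=2 kN/m over full span:
  M_1 = wLx/2 - wL²/12 - wx²/2 = 2·10·6/2 - 2·10²/12 - 2·6²/2 = 22/3 kN·m
Load 2 — triangular load w₀=3 kN/m (0→w₀ over full span):
  M_2 = 3w₀Lx/20 - w₀L²/30 - w₀x³/(6L) = 3·3·10·6/20 - 3·10²/30 - 3·6³/(6·10) = 31/5 kN·m
Superposition: M = Σ M_i = 203/15 kN·m ≈ 13.533333 kN·m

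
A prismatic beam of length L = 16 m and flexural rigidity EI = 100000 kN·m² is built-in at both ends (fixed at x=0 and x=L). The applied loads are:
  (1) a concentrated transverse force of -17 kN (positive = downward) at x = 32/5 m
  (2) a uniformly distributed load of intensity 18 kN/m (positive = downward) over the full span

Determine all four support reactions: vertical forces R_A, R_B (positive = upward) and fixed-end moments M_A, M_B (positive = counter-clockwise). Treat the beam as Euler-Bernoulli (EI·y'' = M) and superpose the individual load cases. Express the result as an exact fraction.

R_A = 16623/125 kN, M_A = 43104/125 kN·m, R_B = 17252/125 kN, M_B = -44736/125 kN·m

Load 1 — point force P=-17 kN at a=32/5 m (b=L-a=48/5):
  R_A = Pb²(3a+b)/L³ = (-17)·(48/5)²·(3·(32/5)+(48/5))/16³ = -1377/125 kN
  M_A = Pab²/L² = (-17)·(32/5)·(48/5)²/16² = -4896/125 kN·m
  R_B = Pa²(a+3b)/L³ = (-17)·(32/5)²·((32/5)+3·(48/5))/16³ = -748/125 kN
  M_B = -Pa²b/L² = -(-17)·(32/5)²·(48/5)/16² = 3264/125 kN·m
Load 2 — uniform load w=18 kN/m over full span:
  R_A = wL/2 = 18·16/2 = 144 kN
  M_A = wL²/12 = 18·16²/12 = 384 kN·m
  R_B = wL/2 = 18·16/2 = 144 kN
  M_B = -wL²/12 = -18·16²/12 = -384 kN·m
Superposition: R_A = 16623/125 kN, M_A = 43104/125 kN·m, R_B = 17252/125 kN, M_B = -44736/125 kN·m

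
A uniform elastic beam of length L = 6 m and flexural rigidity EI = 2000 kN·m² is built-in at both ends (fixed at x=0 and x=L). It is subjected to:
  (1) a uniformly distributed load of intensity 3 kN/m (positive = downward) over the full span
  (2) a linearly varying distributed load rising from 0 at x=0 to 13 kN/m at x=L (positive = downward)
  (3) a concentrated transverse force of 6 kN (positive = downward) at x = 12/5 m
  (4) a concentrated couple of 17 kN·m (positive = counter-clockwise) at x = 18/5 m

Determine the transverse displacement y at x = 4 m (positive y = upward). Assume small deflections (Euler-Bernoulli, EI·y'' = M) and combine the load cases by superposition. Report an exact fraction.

Load 1 — uniform load w=3 kN/m over full span:
  y_1 = -wx²(L-x)²/(24EI) = -3·4²·(6-4)²/(24·2000) = -1/250 m
Load 2 — triangular load w₀=13 kN/m (0→w₀ over full span):
  y_2 = -w₀x²(L-x)²(x+2L)/(120LEI) = -13·4²·(6-4)²·(4+2·6)/(120·6·2000) = -52/5625 m
Load 3 — point force P=6 kN at a=12/5 m (b=L-a=18/5):
  y_3 = -Pa²(L-x)²(3bL-(3b+a)(L-x))/(6L³EI)  [x>a] = -6·(12/5)²·(6-4)²·(3·(18/5)·6-(3·(18/5)+(12/5))·(6-4))/(6·6³·2000) = -32/15625 m
Load 4 — applied couple M₀=17 kN·m at a=18/5 m (b=L-a=12/5):
  y_4 = (R_Ax³/6 - M_Ax²/2 - M₀(x-a)²/2)/EI  [x>a] with R_A=102/25, M_A=136/25 = ((102/25)·4³/6 - (136/25)·4²/2 - 17·(4-(18/5))²/2)/2000 = -17/25000 m
Superposition: y = Σ y_i = -17969/1125000 m ≈ -0.015972 m

y(4) = -17969/1125000 m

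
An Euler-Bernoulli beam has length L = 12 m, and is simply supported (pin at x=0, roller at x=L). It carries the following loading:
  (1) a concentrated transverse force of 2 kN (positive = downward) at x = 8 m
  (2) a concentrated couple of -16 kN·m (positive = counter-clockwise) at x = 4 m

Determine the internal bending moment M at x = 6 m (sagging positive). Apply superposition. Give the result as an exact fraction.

Load 1 — point force P=2 kN at a=8 m (b=L-a=4):
  M_1 = Pbx/L  [x≤a] = 2·4·6/12 = 4 kN·m
Load 2 — applied couple M₀=-16 kN·m at a=4 m (b=L-a=8):
  M_2 = M₀x/L - M₀  [x>a] = (-16)·6/12 - (-16) = 8 kN·m
Superposition: M = Σ M_i = 12 kN·m ≈ 12.000000 kN·m

M(6) = 12 kN·m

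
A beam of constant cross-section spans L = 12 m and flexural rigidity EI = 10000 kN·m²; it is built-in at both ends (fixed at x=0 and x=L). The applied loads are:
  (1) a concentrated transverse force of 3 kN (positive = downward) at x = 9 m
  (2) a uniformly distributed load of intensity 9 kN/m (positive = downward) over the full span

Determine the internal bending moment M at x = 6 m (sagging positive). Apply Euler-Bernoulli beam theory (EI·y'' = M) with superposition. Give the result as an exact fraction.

M(6) = 441/8 kN·m

Load 1 — point force P=3 kN at a=9 m (b=L-a=3):
  M_1 = Pb²(3a+b)x/L³ - Pab²/L²  [x≤a] = 3·3²·(3·9+3)·6/12³ - 3·9·3²/12² = 9/8 kN·m
Load 2 — uniform load w=9 kN/m over full span:
  M_2 = wLx/2 - wL²/12 - wx²/2 = 9·12·6/2 - 9·12²/12 - 9·6²/2 = 54 kN·m
Superposition: M = Σ M_i = 441/8 kN·m ≈ 55.125000 kN·m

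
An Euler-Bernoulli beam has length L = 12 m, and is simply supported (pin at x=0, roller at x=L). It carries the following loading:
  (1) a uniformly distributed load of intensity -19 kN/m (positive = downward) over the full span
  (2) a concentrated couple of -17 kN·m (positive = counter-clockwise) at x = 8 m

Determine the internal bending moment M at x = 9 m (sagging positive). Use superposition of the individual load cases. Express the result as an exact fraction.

Load 1 — uniform load w=-19 kN/m over full span:
  M_1 = wx(L-x)/2 = (-19)·9·(12-9)/2 = -513/2 kN·m
Load 2 — applied couple M₀=-17 kN·m at a=8 m (b=L-a=4):
  M_2 = M₀x/L - M₀  [x>a] = (-17)·9/12 - (-17) = 17/4 kN·m
Superposition: M = Σ M_i = -1009/4 kN·m ≈ -252.250000 kN·m

M(9) = -1009/4 kN·m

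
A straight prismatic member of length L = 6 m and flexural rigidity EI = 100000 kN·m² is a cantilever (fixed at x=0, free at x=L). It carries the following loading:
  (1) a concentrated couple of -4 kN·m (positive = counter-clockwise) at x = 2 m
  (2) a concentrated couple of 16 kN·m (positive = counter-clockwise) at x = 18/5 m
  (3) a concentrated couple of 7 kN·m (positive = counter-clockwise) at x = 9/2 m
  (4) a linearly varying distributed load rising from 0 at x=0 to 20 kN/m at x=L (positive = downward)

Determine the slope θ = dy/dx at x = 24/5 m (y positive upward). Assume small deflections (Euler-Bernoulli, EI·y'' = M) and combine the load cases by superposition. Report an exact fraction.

θ(24/5) = -113357/25000000 rad

Load 1 — applied couple M₀=-4 kN·m at a=2 m (b=L-a=4):
  θ_1 = M₀a/EI  [x>a] = (-4)·2/100000 = -1/12500 rad
Load 2 — applied couple M₀=16 kN·m at a=18/5 m (b=L-a=12/5):
  θ_2 = M₀a/EI  [x>a] = 16·(18/5)/100000 = 9/15625 rad
Load 3 — applied couple M₀=7 kN·m at a=9/2 m (b=L-a=3/2):
  θ_3 = M₀a/EI  [x>a] = 7·(9/2)/100000 = 63/200000 rad
Load 4 — triangular load w₀=20 kN/m (0→w₀ over full span):
  θ_4 = (w₀Lx²/4-w₀L²x/3-w₀x⁴/(24L))/EI = (20·6·(24/5)²/4-20·6²·(24/5)/3-20·(24/5)⁴/(24·6))/100000 = -2088/390625 rad
Superposition: θ = Σ θ_i = -113357/25000000 rad ≈ -0.004534 rad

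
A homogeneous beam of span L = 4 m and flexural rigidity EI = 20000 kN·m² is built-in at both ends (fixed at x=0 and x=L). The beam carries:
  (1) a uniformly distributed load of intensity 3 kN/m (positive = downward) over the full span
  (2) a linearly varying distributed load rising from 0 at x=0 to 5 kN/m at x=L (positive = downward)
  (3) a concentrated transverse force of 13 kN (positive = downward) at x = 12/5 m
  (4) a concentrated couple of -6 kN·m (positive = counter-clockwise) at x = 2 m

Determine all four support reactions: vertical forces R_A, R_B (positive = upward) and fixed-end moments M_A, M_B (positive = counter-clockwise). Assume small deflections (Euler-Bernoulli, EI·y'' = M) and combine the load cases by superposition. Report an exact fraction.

R_A = 5663/500 kN, M_A = 7619/750 kN·m, R_B = 11837/500 kN, M_B = -4247/250 kN·m

Load 1 — uniform load w=3 kN/m over full span:
  R_A = wL/2 = 3·4/2 = 6 kN
  M_A = wL²/12 = 3·4²/12 = 4 kN·m
  R_B = wL/2 = 3·4/2 = 6 kN
  M_B = -wL²/12 = -3·4²/12 = -4 kN·m
Load 2 — triangular load w₀=5 kN/m (0→w₀ over full span):
  R_A = 3w₀L/20 = 3·5·4/20 = 3 kN
  M_A = w₀L²/30 = 5·4²/30 = 8/3 kN·m
  R_B = 7w₀L/20 = 7·5·4/20 = 7 kN
  M_B = -w₀L²/20 = -5·4²/20 = -4 kN·m
Load 3 — point force P=13 kN at a=12/5 m (b=L-a=8/5):
  R_A = Pb²(3a+b)/L³ = 13·(8/5)²·(3·(12/5)+(8/5))/4³ = 572/125 kN
  M_A = Pab²/L² = 13·(12/5)·(8/5)²/4² = 624/125 kN·m
  R_B = Pa²(a+3b)/L³ = 13·(12/5)²·((12/5)+3·(8/5))/4³ = 1053/125 kN
  M_B = -Pa²b/L² = -13·(12/5)²·(8/5)/4² = -936/125 kN·m
Load 4 — applied couple M₀=-6 kN·m at a=2 m (b=L-a=2):
  R_A = 6M₀ab/L³ = 6·(-6)·2·2/4³ = -9/4 kN
  M_A = M₀b(2a-b)/L² = (-6)·2·(2·2-2)/4² = -3/2 kN·m
  R_B = -6M₀ab/L³ = -6·(-6)·2·2/4³ = 9/4 kN
  M_B = M₀a(2b-a)/L² = (-6)·2·(2·2-2)/4² = -3/2 kN·m
Superposition: R_A = 5663/500 kN, M_A = 7619/750 kN·m, R_B = 11837/500 kN, M_B = -4247/250 kN·m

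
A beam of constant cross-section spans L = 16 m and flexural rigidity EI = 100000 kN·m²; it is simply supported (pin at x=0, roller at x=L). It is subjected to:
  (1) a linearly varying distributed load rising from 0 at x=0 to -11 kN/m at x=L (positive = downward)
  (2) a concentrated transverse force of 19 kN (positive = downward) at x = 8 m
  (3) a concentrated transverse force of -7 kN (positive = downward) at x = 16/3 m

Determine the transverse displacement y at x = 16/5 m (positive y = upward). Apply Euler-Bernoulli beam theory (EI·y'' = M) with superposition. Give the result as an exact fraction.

Load 1 — triangular load w₀=-11 kN/m (0→w₀ over full span):
  y_1 = -w₀x(7L⁴-10L²x²+3x⁴)/(360LEI) = -(-11)·(16/5)·(7·16⁴-10·16²·(16/5)²+3·(16/5)⁴)/(360·16·100000) = 3874816/146484375 m
Load 2 — point force P=19 kN at a=8 m (b=L-a=8):
  y_2 = -Pbx(L²-b²-x²)/(6LEI)  [x≤a] = -19·8·(16/5)·(16²-8²-(16/5)²)/(6·16·100000) = -10792/1171875 m
Load 3 — point force P=-7 kN at a=16/3 m (b=L-a=32/3):
  y_3 = -Pbx(L²-b²-x²)/(6LEI)  [x≤a] = -(-7)·(32/3)·(16/5)·(16²-(32/3)²-(16/5)²)/(6·16·100000) = 103936/31640625 m
Superposition: y = Σ y_i = 81189032/3955078125 m ≈ 0.020528 m

y(16/5) = 81189032/3955078125 m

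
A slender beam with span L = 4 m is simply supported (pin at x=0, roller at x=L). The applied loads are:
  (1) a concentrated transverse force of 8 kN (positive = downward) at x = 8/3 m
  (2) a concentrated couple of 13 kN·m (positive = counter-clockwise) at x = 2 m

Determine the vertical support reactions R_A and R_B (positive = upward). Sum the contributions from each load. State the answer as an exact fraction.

Load 1 — point force P=8 kN at a=8/3 m (b=L-a=4/3):
  R_A = Pb/L = 8·(4/3)/4 = 8/3 kN
  R_B = Pa/L = 8·(8/3)/4 = 16/3 kN
Load 2 — applied couple M₀=13 kN·m at a=2 m (b=L-a=2):
  R_A = M₀/L = 13/4 kN
  R_B = -M₀/L = -13/4 kN
Superposition: R_A = 71/12 kN, R_B = 25/12 kN

R_A = 71/12 kN, R_B = 25/12 kN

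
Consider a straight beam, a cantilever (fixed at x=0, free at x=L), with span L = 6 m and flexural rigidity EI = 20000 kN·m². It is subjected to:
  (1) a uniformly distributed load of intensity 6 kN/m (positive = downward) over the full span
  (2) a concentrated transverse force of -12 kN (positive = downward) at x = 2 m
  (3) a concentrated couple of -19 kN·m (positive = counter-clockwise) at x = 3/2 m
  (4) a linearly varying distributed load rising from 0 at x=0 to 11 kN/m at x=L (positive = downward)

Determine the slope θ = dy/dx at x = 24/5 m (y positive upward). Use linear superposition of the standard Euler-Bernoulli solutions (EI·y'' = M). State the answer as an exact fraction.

θ(24/5) = -640953/25000000 rad

Load 1 — uniform load w=6 kN/m over full span:
  θ_1 = -wx(x²-3Lx+3L²)/(6EI) = -6·(24/5)·((24/5)²-3·6·(24/5)+3·6²)/(6·20000) = -837/78125 rad
Load 2 — point force P=-12 kN at a=2 m (b=L-a=4):
  θ_2 = -Pa²/(2EI)  [x>a] = -(-12)·2²/(2·20000) = 3/2500 rad
Load 3 — applied couple M₀=-19 kN·m at a=3/2 m (b=L-a=9/2):
  θ_3 = M₀a/EI  [x>a] = (-19)·(3/2)/20000 = -57/40000 rad
Load 4 — triangular load w₀=11 kN/m (0→w₀ over full span):
  θ_4 = (w₀Lx²/4-w₀L²x/3-w₀x⁴/(24L))/EI = (11·6·(24/5)²/4-11·6²·(24/5)/3-11·(24/5)⁴/(24·6))/20000 = -5742/390625 rad
Superposition: θ = Σ θ_i = -640953/25000000 rad ≈ -0.025638 rad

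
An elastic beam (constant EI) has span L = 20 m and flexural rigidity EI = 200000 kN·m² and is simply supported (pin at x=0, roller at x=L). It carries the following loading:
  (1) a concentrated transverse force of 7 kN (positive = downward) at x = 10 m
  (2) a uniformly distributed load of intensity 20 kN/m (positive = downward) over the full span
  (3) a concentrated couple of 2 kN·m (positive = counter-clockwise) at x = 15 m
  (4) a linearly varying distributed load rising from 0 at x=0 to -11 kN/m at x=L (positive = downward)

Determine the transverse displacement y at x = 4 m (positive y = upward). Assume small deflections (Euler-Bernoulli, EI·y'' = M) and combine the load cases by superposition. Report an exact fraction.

y(4) = -1422893/15000000 m

Load 1 — point force P=7 kN at a=10 m (b=L-a=10):
  y_1 = -Pbx(L²-b²-x²)/(6LEI)  [x≤a] = -7·10·4·(20²-10²-4²)/(6·20·200000) = -497/150000 m
Load 2 — uniform load w=20 kN/m over full span:
  y_2 = -wx(L³-2Lx²+x³)/(24EI) = -20·4·(20³-2·20·4²+4³)/(24·200000) = -232/1875 m
Load 3 — applied couple M₀=2 kN·m at a=15 m (b=L-a=5):
  y_3 = (M₀x³/(6L)+C₁x)/EI  [x≤a] with C₁=M₀(3b²-L²)/(6L)=-65/12 = (2·4³/(6·20)+(-65/12)·4)/200000 = -103/1000000 m
Load 4 — triangular load w₀=-11 kN/m (0→w₀ over full span):
  y_4 = -w₀x(7L⁴-10L²x²+3x⁴)/(360LEI) = -(-11)·4·(7·20⁴-10·20²·4²+3·4⁴)/(360·20·200000) = 7568/234375 m
Superposition: y = Σ y_i = -1422893/15000000 m ≈ -0.094860 m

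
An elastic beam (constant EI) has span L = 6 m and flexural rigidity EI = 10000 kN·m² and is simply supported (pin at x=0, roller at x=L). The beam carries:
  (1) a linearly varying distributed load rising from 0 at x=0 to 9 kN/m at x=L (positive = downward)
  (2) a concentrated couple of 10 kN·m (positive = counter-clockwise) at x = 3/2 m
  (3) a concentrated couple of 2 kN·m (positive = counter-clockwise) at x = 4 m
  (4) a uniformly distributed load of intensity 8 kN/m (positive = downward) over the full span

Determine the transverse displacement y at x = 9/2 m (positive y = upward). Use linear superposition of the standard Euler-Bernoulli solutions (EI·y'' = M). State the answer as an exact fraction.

Load 1 — triangular load w₀=9 kN/m (0→w₀ over full span):
  y_1 = -w₀x(7L⁴-10L²x²+3x⁴)/(360LEI) = -9·(9/2)·(7·6⁴-10·6²·(9/2)²+3·(9/2)⁴)/(360·6·10000) = -28917/5120000 m
Load 2 — applied couple M₀=10 kN·m at a=3/2 m (b=L-a=9/2):
  y_2 = (M₀x³/(6L)-M₀(x-a)²/2+C₁x)/EI  [x>a] with C₁=M₀(3b²-L²)/(6L)=55/8 = (10·(9/2)³/(6·6)-10·((9/2)-(3/2))²/2+(55/8)·(9/2))/10000 = 9/8000 m
Load 3 — applied couple M₀=2 kN·m at a=4 m (b=L-a=2):
  y_3 = (M₀x³/(6L)-M₀(x-a)²/2+C₁x)/EI  [x>a] with C₁=M₀(3b²-L²)/(6L)=-4/3 = (2·(9/2)³/(6·6)-2·((9/2)-4)²/2+(-4/3)·(9/2))/10000 = -19/160000 m
Load 4 — uniform load w=8 kN/m over full span:
  y_4 = -wx(L³-2Lx²+x³)/(24EI) = -8·(9/2)·(6³-2·6·(9/2)²+(9/2)³)/(24·10000) = -1539/160000 m
Superposition: y = Σ y_i = -73013/5120000 m ≈ -0.014260 m

y(9/2) = -73013/5120000 m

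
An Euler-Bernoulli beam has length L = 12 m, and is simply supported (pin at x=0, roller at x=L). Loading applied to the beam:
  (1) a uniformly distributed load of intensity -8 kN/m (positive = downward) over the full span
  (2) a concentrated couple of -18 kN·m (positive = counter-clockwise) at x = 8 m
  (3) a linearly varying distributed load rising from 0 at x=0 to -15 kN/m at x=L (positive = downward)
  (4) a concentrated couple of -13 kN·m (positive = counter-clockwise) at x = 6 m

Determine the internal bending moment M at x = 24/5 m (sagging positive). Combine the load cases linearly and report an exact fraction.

Load 1 — uniform load w=-8 kN/m over full span:
  M_1 = wx(L-x)/2 = (-8)·(24/5)·(12-(24/5))/2 = -3456/25 kN·m
Load 2 — applied couple M₀=-18 kN·m at a=8 m (b=L-a=4):
  M_2 = M₀x/L  [x≤a] = (-18)·(24/5)/12 = -36/5 kN·m
Load 3 — triangular load w₀=-15 kN/m (0→w₀ over full span):
  M_3 = w₀Lx/6 - w₀x³/(6L) = (-15)·12·(24/5)/6 - (-15)·(24/5)³/(6·12) = -3024/25 kN·m
Load 4 — applied couple M₀=-13 kN·m at a=6 m (b=L-a=6):
  M_4 = M₀x/L  [x≤a] = (-13)·(24/5)/12 = -26/5 kN·m
Superposition: M = Σ M_i = -1358/5 kN·m ≈ -271.600000 kN·m

M(24/5) = -1358/5 kN·m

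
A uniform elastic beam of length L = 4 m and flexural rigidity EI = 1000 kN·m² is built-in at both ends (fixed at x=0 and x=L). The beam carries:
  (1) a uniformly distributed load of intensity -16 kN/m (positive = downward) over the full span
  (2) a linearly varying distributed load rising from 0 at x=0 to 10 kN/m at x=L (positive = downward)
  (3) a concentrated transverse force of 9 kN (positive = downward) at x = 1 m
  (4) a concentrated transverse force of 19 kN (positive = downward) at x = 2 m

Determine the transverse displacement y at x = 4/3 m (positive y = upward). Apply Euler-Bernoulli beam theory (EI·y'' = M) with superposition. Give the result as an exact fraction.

Load 1 — uniform load w=-16 kN/m over full span:
  y_1 = -wx²(L-x)²/(24EI) = -(-16)·(4/3)²·(4-(4/3))²/(24·1000) = 256/30375 m
Load 2 — triangular load w₀=10 kN/m (0→w₀ over full span):
  y_2 = -w₀x²(L-x)²(x+2L)/(120LEI) = -10·(4/3)²·(4-(4/3))²·((4/3)+2·4)/(120·4·1000) = -224/91125 m
Load 3 — point force P=9 kN at a=1 m (b=L-a=3):
  y_3 = -Pa²(L-x)²(3bL-(3b+a)(L-x))/(6L³EI)  [x>a] = -9·1²·(4-(4/3))²·(3·3·4-(3·3+1)·(4-(4/3)))/(6·4³·1000) = -7/4500 m
Load 4 — point force P=19 kN at a=2 m (b=L-a=2):
  y_4 = -Pb²x²(3aL-(3a+b)x)/(6L³EI)  [x≤a] = -19·2²·(4/3)²·(3·2·4-(3·2+2)·(4/3))/(6·4³·1000) = -19/4050 m
Superposition: y = Σ y_i = -101/364500 m ≈ -0.000277 m

y(4/3) = -101/364500 m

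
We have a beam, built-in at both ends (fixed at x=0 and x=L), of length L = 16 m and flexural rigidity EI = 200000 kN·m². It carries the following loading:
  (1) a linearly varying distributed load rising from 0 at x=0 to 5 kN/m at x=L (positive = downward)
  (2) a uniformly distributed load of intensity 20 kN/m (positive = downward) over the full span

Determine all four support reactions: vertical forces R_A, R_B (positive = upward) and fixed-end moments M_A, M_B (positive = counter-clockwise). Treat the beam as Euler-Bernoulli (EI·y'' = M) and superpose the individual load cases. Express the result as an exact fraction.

Load 1 — triangular load w₀=5 kN/m (0→w₀ over full span):
  R_A = 3w₀L/20 = 3·5·16/20 = 12 kN
  M_A = w₀L²/30 = 5·16²/30 = 128/3 kN·m
  R_B = 7w₀L/20 = 7·5·16/20 = 28 kN
  M_B = -w₀L²/20 = -5·16²/20 = -64 kN·m
Load 2 — uniform load w=20 kN/m over full span:
  R_A = wL/2 = 20·16/2 = 160 kN
  M_A = wL²/12 = 20·16²/12 = 1280/3 kN·m
  R_B = wL/2 = 20·16/2 = 160 kN
  M_B = -wL²/12 = -20·16²/12 = -1280/3 kN·m
Superposition: R_A = 172 kN, M_A = 1408/3 kN·m, R_B = 188 kN, M_B = -1472/3 kN·m

R_A = 172 kN, M_A = 1408/3 kN·m, R_B = 188 kN, M_B = -1472/3 kN·m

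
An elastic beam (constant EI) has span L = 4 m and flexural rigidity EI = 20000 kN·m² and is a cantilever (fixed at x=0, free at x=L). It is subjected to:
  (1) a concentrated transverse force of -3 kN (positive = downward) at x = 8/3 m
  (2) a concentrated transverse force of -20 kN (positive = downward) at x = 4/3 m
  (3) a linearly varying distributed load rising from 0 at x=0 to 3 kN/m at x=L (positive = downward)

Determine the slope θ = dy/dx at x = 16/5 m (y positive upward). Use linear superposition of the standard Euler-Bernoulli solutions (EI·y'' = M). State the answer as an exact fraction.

Load 1 — point force P=-3 kN at a=8/3 m (b=L-a=4/3):
  θ_1 = -Pa²/(2EI)  [x>a] = -(-3)·(8/3)²/(2·20000) = 1/1875 rad
Load 2 — point force P=-20 kN at a=4/3 m (b=L-a=8/3):
  θ_2 = -Pa²/(2EI)  [x>a] = -(-20)·(4/3)²/(2·20000) = 1/1125 rad
Load 3 — triangular load w₀=3 kN/m (0→w₀ over full span):
  θ_3 = (w₀Lx²/4-w₀L²x/3-w₀x⁴/(24L))/EI = (3·4·(16/5)²/4-3·4²·(16/5)/3-3·(16/5)⁴/(24·4))/20000 = -464/390625 rad
Superposition: θ = Σ θ_i = 824/3515625 rad ≈ 0.000234 rad

θ(16/5) = 824/3515625 rad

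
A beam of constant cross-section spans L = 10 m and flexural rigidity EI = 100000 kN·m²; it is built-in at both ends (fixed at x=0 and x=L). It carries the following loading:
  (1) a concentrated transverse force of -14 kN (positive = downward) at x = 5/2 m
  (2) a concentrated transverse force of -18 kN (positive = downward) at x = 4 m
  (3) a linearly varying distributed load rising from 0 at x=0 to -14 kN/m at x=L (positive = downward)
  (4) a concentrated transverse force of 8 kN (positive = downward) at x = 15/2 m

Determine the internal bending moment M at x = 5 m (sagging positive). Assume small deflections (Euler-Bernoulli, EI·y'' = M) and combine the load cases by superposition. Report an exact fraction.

M(5) = -5453/120 kN·m

Load 1 — point force P=-14 kN at a=5/2 m (b=L-a=15/2):
  M_1 = Pa²(a+3b)(L-x)/L³ - Pa²b/L²  [x>a] = (-14)·(5/2)²·((5/2)+3·(15/2))·(10-5)/10³ - (-14)·(5/2)²·(15/2)/10² = -35/8 kN·m
Load 2 — point force P=-18 kN at a=4 m (b=L-a=6):
  M_2 = Pa²(a+3b)(L-x)/L³ - Pa²b/L²  [x>a] = (-18)·4²·(4+3·6)·(10-5)/10³ - (-18)·4²·6/10² = -72/5 kN·m
Load 3 — triangular load w₀=-14 kN/m (0→w₀ over full span):
  M_3 = 3w₀Lx/20 - w₀L²/30 - w₀x³/(6L) = 3·(-14)·10·5/20 - (-14)·10²/30 - (-14)·5³/(6·10) = -175/6 kN·m
Load 4 — point force P=8 kN at a=15/2 m (b=L-a=5/2):
  M_4 = Pb²(3a+b)x/L³ - Pab²/L²  [x≤a] = 8·(5/2)²·(3·(15/2)+(5/2))·5/10³ - 8·(15/2)·(5/2)²/10² = 5/2 kN·m
Superposition: M = Σ M_i = -5453/120 kN·m ≈ -45.441667 kN·m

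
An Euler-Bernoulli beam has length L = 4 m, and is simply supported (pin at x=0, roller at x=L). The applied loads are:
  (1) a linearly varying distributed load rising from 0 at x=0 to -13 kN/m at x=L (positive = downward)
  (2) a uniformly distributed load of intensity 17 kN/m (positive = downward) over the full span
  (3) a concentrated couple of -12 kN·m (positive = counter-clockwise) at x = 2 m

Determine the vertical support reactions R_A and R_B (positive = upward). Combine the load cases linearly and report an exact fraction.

R_A = 67/3 kN, R_B = 59/3 kN

Load 1 — triangular load w₀=-13 kN/m (0→w₀ over full span):
  R_A = w₀L/6 = (-13)·4/6 = -26/3 kN
  R_B = w₀L/3 = (-13)·4/3 = -52/3 kN
Load 2 — uniform load w=17 kN/m over full span:
  R_A = wL/2 = 17·4/2 = 34 kN
  R_B = wL/2 = 17·4/2 = 34 kN
Load 3 — applied couple M₀=-12 kN·m at a=2 m (b=L-a=2):
  R_A = M₀/L = (-12)/4 = -3 kN
  R_B = -M₀/L = -(-12)/4 = 3 kN
Superposition: R_A = 67/3 kN, R_B = 59/3 kN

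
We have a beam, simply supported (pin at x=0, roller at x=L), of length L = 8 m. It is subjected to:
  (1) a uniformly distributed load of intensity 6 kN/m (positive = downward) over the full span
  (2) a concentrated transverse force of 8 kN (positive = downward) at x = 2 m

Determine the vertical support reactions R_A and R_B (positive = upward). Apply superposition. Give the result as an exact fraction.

R_A = 30 kN, R_B = 26 kN

Load 1 — uniform load w=6 kN/m over full span:
  R_A = wL/2 = 6·8/2 = 24 kN
  R_B = wL/2 = 6·8/2 = 24 kN
Load 2 — point force P=8 kN at a=2 m (b=L-a=6):
  R_A = Pb/L = 8·6/8 = 6 kN
  R_B = Pa/L = 8·2/8 = 2 kN
Superposition: R_A = 30 kN, R_B = 26 kN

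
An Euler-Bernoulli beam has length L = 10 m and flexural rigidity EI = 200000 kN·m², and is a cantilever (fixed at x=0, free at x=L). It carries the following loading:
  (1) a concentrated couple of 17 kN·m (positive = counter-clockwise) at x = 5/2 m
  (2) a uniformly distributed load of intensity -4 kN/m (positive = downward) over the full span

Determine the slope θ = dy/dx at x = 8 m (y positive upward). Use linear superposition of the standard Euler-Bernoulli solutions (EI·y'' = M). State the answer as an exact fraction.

Load 1 — applied couple M₀=17 kN·m at a=5/2 m (b=L-a=15/2):
  θ_1 = M₀a/EI  [x>a] = 17·(5/2)/200000 = 17/80000 rad
Load 2 — uniform load w=-4 kN/m over full span:
  θ_2 = -wx(x²-3Lx+3L²)/(6EI) = -(-4)·8·(8²-3·10·8+3·10²)/(6·200000) = 31/9375 rad
Superposition: θ = Σ θ_i = 4223/1200000 rad ≈ 0.003519 rad

θ(8) = 4223/1200000 rad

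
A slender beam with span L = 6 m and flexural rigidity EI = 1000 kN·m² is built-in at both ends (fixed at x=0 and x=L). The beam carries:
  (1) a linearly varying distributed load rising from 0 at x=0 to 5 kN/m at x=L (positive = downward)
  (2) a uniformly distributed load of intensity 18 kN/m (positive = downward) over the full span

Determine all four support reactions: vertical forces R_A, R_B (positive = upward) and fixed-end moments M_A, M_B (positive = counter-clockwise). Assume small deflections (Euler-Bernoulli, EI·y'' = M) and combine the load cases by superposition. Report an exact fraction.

Load 1 — triangular load w₀=5 kN/m (0→w₀ over full span):
  R_A = 3w₀L/20 = 3·5·6/20 = 9/2 kN
  M_A = w₀L²/30 = 5·6²/30 = 6 kN·m
  R_B = 7w₀L/20 = 7·5·6/20 = 21/2 kN
  M_B = -w₀L²/20 = -5·6²/20 = -9 kN·m
Load 2 — uniform load w=18 kN/m over full span:
  R_A = wL/2 = 18·6/2 = 54 kN
  M_A = wL²/12 = 18·6²/12 = 54 kN·m
  R_B = wL/2 = 18·6/2 = 54 kN
  M_B = -wL²/12 = -18·6²/12 = -54 kN·m
Superposition: R_A = 117/2 kN, M_A = 60 kN·m, R_B = 129/2 kN, M_B = -63 kN·m

R_A = 117/2 kN, M_A = 60 kN·m, R_B = 129/2 kN, M_B = -63 kN·m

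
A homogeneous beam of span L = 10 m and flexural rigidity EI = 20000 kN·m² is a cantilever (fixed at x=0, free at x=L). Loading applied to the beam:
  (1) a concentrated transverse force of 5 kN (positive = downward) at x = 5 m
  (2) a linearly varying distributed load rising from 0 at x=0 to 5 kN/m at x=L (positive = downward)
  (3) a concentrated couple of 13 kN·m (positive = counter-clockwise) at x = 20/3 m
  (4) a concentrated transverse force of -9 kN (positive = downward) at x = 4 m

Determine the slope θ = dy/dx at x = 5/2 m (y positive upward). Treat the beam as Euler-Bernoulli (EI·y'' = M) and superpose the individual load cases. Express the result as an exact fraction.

θ(5/2) = -14943/1024000 rad

Load 1 — point force P=5 kN at a=5 m (b=L-a=5):
  θ_1 = -Px(2a-x)/(2EI)  [x≤a] = -5·(5/2)·(2·5-(5/2))/(2·20000) = -3/1280 rad
Load 2 — triangular load w₀=5 kN/m (0→w₀ over full span):
  θ_2 = (w₀Lx²/4-w₀L²x/3-w₀x⁴/(24L))/EI = (5·10·(5/2)²/4-5·10²·(5/2)/3-5·(5/2)⁴/(24·10))/20000 = -139/8192 rad
Load 3 — applied couple M₀=13 kN·m at a=20/3 m (b=L-a=10/3):
  θ_3 = M₀x/EI  [x≤a] = 13·(5/2)/20000 = 13/8000 rad
Load 4 — point force P=-9 kN at a=4 m (b=L-a=6):
  θ_4 = -Px(2a-x)/(2EI)  [x≤a] = -(-9)·(5/2)·(2·4-(5/2))/(2·20000) = 99/32000 rad
Superposition: θ = Σ θ_i = -14943/1024000 rad ≈ -0.014593 rad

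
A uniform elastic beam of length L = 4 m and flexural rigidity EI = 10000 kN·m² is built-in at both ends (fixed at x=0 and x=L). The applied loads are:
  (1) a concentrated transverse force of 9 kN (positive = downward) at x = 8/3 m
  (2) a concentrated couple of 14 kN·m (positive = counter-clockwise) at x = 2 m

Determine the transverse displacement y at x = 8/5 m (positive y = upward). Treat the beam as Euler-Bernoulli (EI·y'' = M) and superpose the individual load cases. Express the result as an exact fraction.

Load 1 — point force P=9 kN at a=8/3 m (b=L-a=4/3):
  y_1 = -Pb²x²(3aL-(3a+b)x)/(6L³EI)  [x≤a] = -9·(4/3)²·(8/5)²·(3·(8/3)·4-(3·(8/3)+(4/3))·(8/5))/(6·4³·10000) = -128/703125 m
Load 2 — applied couple M₀=14 kN·m at a=2 m (b=L-a=2):
  y_2 = (R_Ax³/6 - M_Ax²/2)/EI  [x≤a] with R_A=21/4, M_A=7/2 = ((21/4)·(8/5)³/6 - (7/2)·(8/5)²/2)/10000 = -7/78125 m
Superposition: y = Σ y_i = -191/703125 m ≈ -0.000272 m

y(8/5) = -191/703125 m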